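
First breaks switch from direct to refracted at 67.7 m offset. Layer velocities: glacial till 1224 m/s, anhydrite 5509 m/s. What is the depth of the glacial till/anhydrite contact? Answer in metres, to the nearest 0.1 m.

27.0 m

x_cross = 2h·√((V₂+V₁)/(V₂−V₁)) → h = x_cross / (2·√((V₂+V₁)/(V₂−V₁))).
√((V₂+V₁)/(V₂−V₁)) = √((5509+1224)/(5509−1224)) = 1.2535.
h = 67.7 / (2·1.2535) = 27.00 m.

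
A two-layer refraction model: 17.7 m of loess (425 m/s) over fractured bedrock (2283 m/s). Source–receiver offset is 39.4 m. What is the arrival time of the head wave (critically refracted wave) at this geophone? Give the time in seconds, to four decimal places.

θ_c = arcsin(V₁/V₂) = arcsin(425/2283) = 10.73°, cos θ_c = 0.9825.
Intercept time tᵢ = 2h cos θ_c / V₁ = 2·17.7·0.9825/425 = 0.08184 s.
t = x/V₂ + tᵢ = 39.4/2283 + 0.08184 = 0.09910 s.

0.0991 s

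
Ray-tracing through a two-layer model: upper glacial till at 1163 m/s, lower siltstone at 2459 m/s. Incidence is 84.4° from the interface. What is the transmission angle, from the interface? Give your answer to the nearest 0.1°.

78.1°

Convert to the normal: θ₁ = 90° − 84.4° = 5.6°.
sin θ₁/V₁ = sin θ₂/V₂ ⇒ sin θ₂ = 2459·sin 5.6°/1163 = 2459·0.0976/1163 = 0.2063.
θ₂ = sin⁻¹(0.2063) = 11.91° (from vertical).
From the interface: 90° − 11.91° = 78.09°.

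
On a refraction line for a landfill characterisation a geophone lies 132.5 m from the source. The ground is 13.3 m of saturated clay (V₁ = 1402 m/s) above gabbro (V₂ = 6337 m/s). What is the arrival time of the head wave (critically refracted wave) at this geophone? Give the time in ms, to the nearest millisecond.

39 ms

t = x/V₂ + 2h·√(V₂²−V₁²)/(V₁V₂).
√(V₂²−V₁²) = √(6337²−1402²) = 6180.0 m/s; delay term = 2·13.3·6180.0/(1402·6337) = 0.01850 s.
t = 132.5/6337 + 0.01850 = 0.03941 s.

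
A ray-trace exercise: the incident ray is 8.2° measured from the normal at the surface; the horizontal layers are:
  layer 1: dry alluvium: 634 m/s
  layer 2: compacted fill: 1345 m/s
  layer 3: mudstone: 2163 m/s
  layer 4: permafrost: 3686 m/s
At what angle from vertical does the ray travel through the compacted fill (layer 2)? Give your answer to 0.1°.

Ray parameter p = sin 8.2° / 634 = 2.2497e-04 s/m.
sin θ_2 = p·V_2 = 2.2497e-04 × 1345 = 0.3026.
θ_2 = 17.61° from the vertical.

17.6°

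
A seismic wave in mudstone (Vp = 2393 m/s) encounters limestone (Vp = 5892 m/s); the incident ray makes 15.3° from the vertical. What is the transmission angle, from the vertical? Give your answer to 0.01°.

40.52°

sin θ₁/V₁ = sin θ₂/V₂ ⇒ sin θ₂ = 5892·sin 15.3°/2393 = 5892·0.2639/2393 = 0.6497.
θ₂ = sin⁻¹(0.6497) = 40.52° (from vertical).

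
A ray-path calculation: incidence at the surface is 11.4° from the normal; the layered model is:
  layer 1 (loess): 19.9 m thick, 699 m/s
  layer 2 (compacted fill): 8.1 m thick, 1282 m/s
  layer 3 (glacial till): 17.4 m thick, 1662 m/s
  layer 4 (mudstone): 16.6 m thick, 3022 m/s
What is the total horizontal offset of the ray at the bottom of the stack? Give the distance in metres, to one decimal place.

43.7 m

Apply Snell's law at each interface; in layer i the horizontal offset is hᵢ·tan θᵢ.
Layer 1: θ = 11.40°; offset = 19.9·tan 11.40° = 4.013 m.
Layer 2: sin θ = 1282·sin 11.4°/699 = 0.3625, θ = 21.25°; offset = 8.1·tan 21.25° = 3.151 m.
Layer 3: sin θ = 1662·sin 11.4°/699 = 0.4700, θ = 28.03°; offset = 17.4·tan 28.03° = 9.264 m.
Layer 4: sin θ = 3022·sin 11.4°/699 = 0.8545, θ = 58.71°; offset = 16.6·tan 58.71° = 27.311 m.
Summing the layer offsets gives 43.739 m.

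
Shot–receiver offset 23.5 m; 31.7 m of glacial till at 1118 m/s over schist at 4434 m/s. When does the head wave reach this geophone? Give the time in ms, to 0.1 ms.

60.2 ms

θ_c = arcsin(V₁/V₂) = arcsin(1118/4434) = 14.60°, cos θ_c = 0.9677.
Intercept time tᵢ = 2h cos θ_c / V₁ = 2·31.7·0.9677/1118 = 0.05488 s.
t = x/V₂ + tᵢ = 23.5/4434 + 0.05488 = 0.06018 s.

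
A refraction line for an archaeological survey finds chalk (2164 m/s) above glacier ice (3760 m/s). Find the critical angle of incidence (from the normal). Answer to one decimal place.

35.1°

At critical incidence the refracted ray runs along the interface (θ₂ = 90°), so sin θ_c = V₁/V₂.
θ_c = arcsin(2164/3760) = arcsin 0.5755 = 35.14°.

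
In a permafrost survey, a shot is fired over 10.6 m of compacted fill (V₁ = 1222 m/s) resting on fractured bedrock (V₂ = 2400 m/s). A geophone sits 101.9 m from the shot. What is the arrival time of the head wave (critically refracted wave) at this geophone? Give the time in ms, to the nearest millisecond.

57 ms

t = x/V₂ + 2h·√(V₂²−V₁²)/(V₁V₂).
√(V₂²−V₁²) = √(2400²−1222²) = 2065.6 m/s; delay term = 2·10.6·2065.6/(1222·2400) = 0.01493 s.
t = 101.9/2400 + 0.01493 = 0.05739 s.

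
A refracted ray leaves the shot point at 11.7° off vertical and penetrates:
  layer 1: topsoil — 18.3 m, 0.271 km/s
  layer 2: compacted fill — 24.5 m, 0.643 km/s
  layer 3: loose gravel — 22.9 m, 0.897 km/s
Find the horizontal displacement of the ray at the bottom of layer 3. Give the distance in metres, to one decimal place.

Apply Snell's law at each interface; in layer i the horizontal offset is hᵢ·tan θᵢ.
Layer 1: θ = 11.70°; offset = 18.3·tan 11.70° = 3.790 m.
Layer 2: sin θ = 0.643·sin 11.7°/0.271 = 0.4812, θ = 28.76°; offset = 24.5·tan 28.76° = 13.447 m.
Layer 3: sin θ = 0.897·sin 11.7°/0.271 = 0.6712, θ = 42.16°; offset = 22.9·tan 42.16° = 20.736 m.
Summing the layer offsets gives 37.973 m.

38.0 m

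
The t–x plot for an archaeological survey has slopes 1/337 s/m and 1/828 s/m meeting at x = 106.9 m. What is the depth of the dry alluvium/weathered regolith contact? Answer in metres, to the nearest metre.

h = (x_cross/2)·√((V₂−V₁)/(V₂+V₁)).
(V₂−V₁)/(V₂+V₁) = (828−337)/(828+337) = 0.4215; √ = 0.6492.
h = (106.9/2)·0.6492 = 34.70 m.

35 m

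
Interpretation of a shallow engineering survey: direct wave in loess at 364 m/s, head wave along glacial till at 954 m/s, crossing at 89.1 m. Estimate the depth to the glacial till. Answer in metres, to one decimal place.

29.8 m

h = (x_cross/2)·√((V₂−V₁)/(V₂+V₁)).
(V₂−V₁)/(V₂+V₁) = (954−364)/(954+364) = 0.4476; √ = 0.6691.
h = (89.1/2)·0.6691 = 29.81 m.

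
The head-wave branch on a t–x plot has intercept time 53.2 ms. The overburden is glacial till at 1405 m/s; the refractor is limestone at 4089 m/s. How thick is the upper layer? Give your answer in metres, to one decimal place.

39.8 m

θ_c = arcsin(1405/4089) = 20.10°; cos θ_c = 0.9391.
tᵢ = 2h cos θ_c/V₁ ⇒ h = tᵢ·V₁/(2 cos θ_c) = 0.0532·1405/(2·0.9391) = 39.80 m.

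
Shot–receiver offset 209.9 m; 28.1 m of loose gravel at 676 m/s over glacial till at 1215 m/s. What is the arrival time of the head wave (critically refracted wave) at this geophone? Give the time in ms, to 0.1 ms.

t = x/V₂ + 2h·√(V₂²−V₁²)/(V₁V₂).
√(V₂²−V₁²) = √(1215²−676²) = 1009.6 m/s; delay term = 2·28.1·1009.6/(676·1215) = 0.06908 s.
t = 209.9/1215 + 0.06908 = 0.24184 s.

241.8 ms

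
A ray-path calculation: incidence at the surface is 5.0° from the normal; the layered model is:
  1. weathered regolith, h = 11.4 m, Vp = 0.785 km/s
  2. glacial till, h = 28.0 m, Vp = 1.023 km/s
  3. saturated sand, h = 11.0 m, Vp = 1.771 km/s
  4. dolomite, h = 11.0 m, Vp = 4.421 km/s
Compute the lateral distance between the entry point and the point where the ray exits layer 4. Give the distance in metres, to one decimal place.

Ray parameter p = sin 5.0° / 0.785 km/s = 1.1103e-01 s/km.
Layer 1: θ = 5.00°; offset = 11.4·tan 5.00° = 0.997 m.
Layer 2: sin θ = p·1.023 = 0.1136 → θ = 6.52°; offset = 28.0·tan 6.52° = 3.201 m.
Layer 3: sin θ = p·1.771 = 0.1966 → θ = 11.34°; offset = 11.0·tan 11.34° = 2.206 m.
Layer 4: sin θ = p·4.421 = 0.4908 → θ = 29.40°; offset = 11.0·tan 29.40° = 6.197 m.
Total horizontal offset = 12.602 m.

12.6 m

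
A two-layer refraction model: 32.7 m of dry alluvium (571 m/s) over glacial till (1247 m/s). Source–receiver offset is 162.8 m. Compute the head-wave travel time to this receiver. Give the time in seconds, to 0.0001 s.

θ_c = arcsin(V₁/V₂) = arcsin(571/1247) = 27.25°, cos θ_c = 0.8890.
Intercept time tᵢ = 2h cos θ_c / V₁ = 2·32.7·0.8890/571 = 0.10182 s.
t = x/V₂ + tᵢ = 162.8/1247 + 0.10182 = 0.23238 s.

0.2324 s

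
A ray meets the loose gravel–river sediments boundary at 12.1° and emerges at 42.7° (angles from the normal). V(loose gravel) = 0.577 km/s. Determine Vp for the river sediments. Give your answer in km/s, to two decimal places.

1.87 km/s

sin 12.1° = 0.2096; sin 42.7° = 0.6782.
V₂ = V₁·(sin θ₂/sin θ₁) = 0.577·(0.6782/0.2096) = 1.87 km/s.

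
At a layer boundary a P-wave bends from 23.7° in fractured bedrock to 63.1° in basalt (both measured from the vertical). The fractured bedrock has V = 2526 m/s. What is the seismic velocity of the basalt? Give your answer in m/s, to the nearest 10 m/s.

5600 m/s

Snell's law: sin 23.7°/V₁ = sin 63.1°/V₂.
V₂ = V₁·sin 63.1°/sin 23.7° = 2526 × 2.2187 = 5604.41 m/s.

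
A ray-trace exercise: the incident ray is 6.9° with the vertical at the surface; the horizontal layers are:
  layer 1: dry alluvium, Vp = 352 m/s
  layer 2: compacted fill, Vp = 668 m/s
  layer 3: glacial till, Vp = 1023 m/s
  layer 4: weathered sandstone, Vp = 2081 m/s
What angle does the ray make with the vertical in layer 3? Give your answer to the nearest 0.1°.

20.4°

Ray parameter p = sin 6.9° / 352 = 3.4130e-04 s/m.
sin θ_3 = p·V_3 = 3.4130e-04 × 1023 = 0.3491.
θ_3 = 20.44° from the vertical.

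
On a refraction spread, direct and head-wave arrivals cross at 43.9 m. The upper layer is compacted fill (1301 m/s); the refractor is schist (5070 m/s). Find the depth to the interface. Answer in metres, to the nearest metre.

17 m

x_cross = 2h·√((V₂+V₁)/(V₂−V₁)) → h = x_cross / (2·√((V₂+V₁)/(V₂−V₁))).
√((V₂+V₁)/(V₂−V₁)) = √((5070+1301)/(5070−1301)) = 1.3001.
h = 43.9 / (2·1.3001) = 16.88 m.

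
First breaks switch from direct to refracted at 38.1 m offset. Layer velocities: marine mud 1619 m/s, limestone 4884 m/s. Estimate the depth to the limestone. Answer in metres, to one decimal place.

x_cross = 2h·√((V₂+V₁)/(V₂−V₁)) → h = x_cross / (2·√((V₂+V₁)/(V₂−V₁))).
√((V₂+V₁)/(V₂−V₁)) = √((4884+1619)/(4884−1619)) = 1.4113.
h = 38.1 / (2·1.4113) = 13.50 m.

13.5 m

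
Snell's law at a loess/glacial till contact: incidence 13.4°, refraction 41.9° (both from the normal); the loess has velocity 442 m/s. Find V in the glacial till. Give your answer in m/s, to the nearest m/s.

sin 13.4° = 0.2317; sin 41.9° = 0.6678.
V₂ = V₁·(sin θ₂/sin θ₁) = 442·(0.6678/0.2317) = 1273.72 m/s.

1274 m/s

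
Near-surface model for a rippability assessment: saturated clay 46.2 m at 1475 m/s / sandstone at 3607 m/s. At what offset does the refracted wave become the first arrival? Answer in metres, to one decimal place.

142.7 m

x_cross = 2h·√((V₂+V₁)/(V₂−V₁)).
(V₂+V₁)/(V₂−V₁) = (3607+1475)/(3607−1475) = 2.3837; √ = 1.5439.
x_cross = 2·46.2·1.5439 = 142.66 m.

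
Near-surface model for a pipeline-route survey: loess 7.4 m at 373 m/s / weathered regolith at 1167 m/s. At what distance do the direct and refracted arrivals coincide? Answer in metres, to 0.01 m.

20.61 m

x_cross = 2h·√((V₂+V₁)/(V₂−V₁)).
(V₂+V₁)/(V₂−V₁) = (1167+373)/(1167−373) = 1.9395; √ = 1.3927.
x_cross = 2·7.4·1.3927 = 20.61 m.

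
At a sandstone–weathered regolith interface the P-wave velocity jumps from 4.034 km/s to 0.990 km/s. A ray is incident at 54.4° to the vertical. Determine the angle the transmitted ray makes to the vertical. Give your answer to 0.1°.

11.5°

Snell's law: sin θ₂ = (V₂/V₁)·sin θ₁ = (0.990/4.034)·sin 54.4° = 0.1995.
θ₂ = arcsin 0.1995 = 11.51° from the normal.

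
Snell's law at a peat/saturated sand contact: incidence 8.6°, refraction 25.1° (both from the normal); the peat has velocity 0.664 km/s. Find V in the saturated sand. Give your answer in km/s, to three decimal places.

1.884 km/s

Snell's law: sin 8.6°/V₁ = sin 25.1°/V₂.
V₂ = V₁·sin 25.1°/sin 8.6° = 0.664 × 2.8368 = 1.884 km/s.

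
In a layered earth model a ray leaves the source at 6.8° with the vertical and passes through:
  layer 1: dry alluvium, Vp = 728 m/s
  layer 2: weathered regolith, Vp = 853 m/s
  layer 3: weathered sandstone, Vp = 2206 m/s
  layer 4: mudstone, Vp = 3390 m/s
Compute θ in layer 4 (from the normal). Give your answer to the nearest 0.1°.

33.5°

Ray parameter p = sin 6.8° / 728 = 1.6264e-04 s/m.
sin θ_4 = p·V_4 = 1.6264e-04 × 3390 = 0.5514.
θ_4 = 33.46° from the vertical.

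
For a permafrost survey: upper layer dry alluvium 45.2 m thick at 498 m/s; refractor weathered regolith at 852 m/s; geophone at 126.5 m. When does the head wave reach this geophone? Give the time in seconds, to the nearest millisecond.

t = x/V₂ + 2h·√(V₂²−V₁²)/(V₁V₂).
√(V₂²−V₁²) = √(852²−498²) = 691.3 m/s; delay term = 2·45.2·691.3/(498·852) = 0.14729 s.
t = 126.5/852 + 0.14729 = 0.29576 s.

0.296 s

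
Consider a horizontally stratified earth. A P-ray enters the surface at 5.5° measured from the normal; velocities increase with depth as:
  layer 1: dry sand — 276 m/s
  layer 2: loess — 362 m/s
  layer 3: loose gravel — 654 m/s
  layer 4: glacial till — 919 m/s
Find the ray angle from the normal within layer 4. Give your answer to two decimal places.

Ray parameter p = sin 5.5° / 276 = 3.4727e-04 s/m.
sin θ_4 = p·V_4 = 3.4727e-04 × 919 = 0.3191.
θ_4 = arcsin 0.3191 = 18.61°.

18.61°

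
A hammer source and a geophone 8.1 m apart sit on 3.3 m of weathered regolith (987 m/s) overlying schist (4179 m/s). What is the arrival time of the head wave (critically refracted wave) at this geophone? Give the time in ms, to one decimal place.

8.4 ms

θ_c = arcsin(V₁/V₂) = arcsin(987/4179) = 13.66°, cos θ_c = 0.9717.
Intercept time tᵢ = 2h cos θ_c / V₁ = 2·3.3·0.9717/987 = 0.00650 s.
t = x/V₂ + tᵢ = 8.1/4179 + 0.00650 = 0.00844 s.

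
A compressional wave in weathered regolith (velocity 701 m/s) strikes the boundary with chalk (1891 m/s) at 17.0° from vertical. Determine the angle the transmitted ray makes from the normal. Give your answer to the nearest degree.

Snell's law: sin θ₂ = (V₂/V₁)·sin θ₁ = (1891/701)·sin 17.0° = 0.7887.
θ₂ = sin⁻¹(0.7887) = 52.06° (from vertical).

52°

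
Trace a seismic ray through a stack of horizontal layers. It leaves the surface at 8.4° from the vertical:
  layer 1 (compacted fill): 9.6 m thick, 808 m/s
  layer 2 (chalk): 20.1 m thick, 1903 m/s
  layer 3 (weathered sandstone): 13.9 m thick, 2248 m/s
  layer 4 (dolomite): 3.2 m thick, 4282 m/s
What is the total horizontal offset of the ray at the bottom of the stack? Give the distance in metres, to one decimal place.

p = sin θ₁/V₁ = sin 8.4°/808 = 1.8080e-04 s/m is conserved through the stack.
Layer 1: θ = 8.40°; offset = 9.6·tan 8.40° = 1.418 m.
Layer 2: sin θ = p·1903 = 0.3441 → θ = 20.12°; offset = 20.1·tan 20.12° = 7.365 m.
Layer 3: sin θ = p·2248 = 0.4064 → θ = 23.98°; offset = 13.9·tan 23.98° = 6.183 m.
Layer 4: sin θ = p·4282 = 0.7742 → θ = 50.73°; offset = 3.2·tan 50.73° = 3.914 m.
Σ offsets = 18.880 m.

18.9 m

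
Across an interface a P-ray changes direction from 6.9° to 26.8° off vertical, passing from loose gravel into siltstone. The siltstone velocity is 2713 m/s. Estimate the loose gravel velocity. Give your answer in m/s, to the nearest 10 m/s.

720 m/s

sin 6.9° = 0.1201; sin 26.8° = 0.4509.
V₁ = V₂·(sin θ₁/sin θ₂) = 2713·(0.1201/0.4509) = 722.88 m/s.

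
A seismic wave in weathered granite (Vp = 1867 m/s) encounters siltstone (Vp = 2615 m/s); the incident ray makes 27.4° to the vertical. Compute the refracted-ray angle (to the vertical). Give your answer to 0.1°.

sin θ₁/V₁ = sin θ₂/V₂ ⇒ sin θ₂ = 2615·sin 27.4°/1867 = 2615·0.4602/1867 = 0.6446.
θ₂ = arcsin 0.6446 = 40.13° from the normal.

40.1°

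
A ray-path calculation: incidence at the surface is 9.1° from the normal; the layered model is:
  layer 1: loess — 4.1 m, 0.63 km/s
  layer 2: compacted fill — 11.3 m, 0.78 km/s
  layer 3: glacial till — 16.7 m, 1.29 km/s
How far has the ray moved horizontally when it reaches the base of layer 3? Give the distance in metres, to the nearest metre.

9 m

Apply Snell's law at each interface; in layer i the horizontal offset is hᵢ·tan θᵢ.
Layer 1: θ = 9.10°; offset = 4.1·tan 9.10° = 0.657 m.
Layer 2: sin θ = 0.78·sin 9.1°/0.63 = 0.1958, θ = 11.29°; offset = 11.3·tan 11.29° = 2.256 m.
Layer 3: sin θ = 1.29·sin 9.1°/0.63 = 0.3238, θ = 18.90°; offset = 16.7·tan 18.90° = 5.716 m.
Σ offsets = 8.629 m.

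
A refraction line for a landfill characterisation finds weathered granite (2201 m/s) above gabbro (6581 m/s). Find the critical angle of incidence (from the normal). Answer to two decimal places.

19.54°

Critical incidence: sin θ_c = V₁/V₂ = 2201/6581 = 0.3344.
θ_c = arcsin 0.3344 = 19.54°.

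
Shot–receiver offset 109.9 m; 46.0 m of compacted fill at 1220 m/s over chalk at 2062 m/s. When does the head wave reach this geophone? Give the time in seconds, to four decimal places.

0.1141 s

θ_c = arcsin(V₁/V₂) = arcsin(1220/2062) = 36.27°, cos θ_c = 0.8062.
Intercept time tᵢ = 2h cos θ_c / V₁ = 2·46.0·0.8062/1220 = 0.06079 s.
t = x/V₂ + tᵢ = 109.9/2062 + 0.06079 = 0.11409 s.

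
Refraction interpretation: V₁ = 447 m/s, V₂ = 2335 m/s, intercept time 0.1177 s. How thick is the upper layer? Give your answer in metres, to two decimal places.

h = tᵢ·V₁·V₂ / (2·√(V₂²−V₁²)).
√(V₂²−V₁²) = √(2335² − 447²) = 2291.8 m/s.
h = 0.1177 s × 447 × 2335 / (2 × 2291.8) = 26.80 m.

26.80 m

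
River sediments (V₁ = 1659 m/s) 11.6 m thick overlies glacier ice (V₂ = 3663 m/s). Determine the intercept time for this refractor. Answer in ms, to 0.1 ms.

12.5 ms

θ_c = arcsin(V₁/V₂) = arcsin(1659/3663) = 26.93°; cos θ_c = 0.8916.
tᵢ = 2h·cos θ_c / V₁ = 2·11.6·0.8916 / 1659 = 0.01247 s.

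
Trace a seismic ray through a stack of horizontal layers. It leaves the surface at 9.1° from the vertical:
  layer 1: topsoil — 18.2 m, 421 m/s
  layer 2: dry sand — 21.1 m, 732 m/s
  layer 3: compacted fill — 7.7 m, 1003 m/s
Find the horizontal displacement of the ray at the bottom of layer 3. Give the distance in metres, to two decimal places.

Apply Snell's law at each interface; in layer i the horizontal offset is hᵢ·tan θᵢ.
Layer 1: θ = 9.10°; offset = 18.2·tan 9.10° = 2.9152 m.
Layer 2: sin θ = 732·sin 9.1°/421 = 0.2750, θ = 15.96°; offset = 21.1·tan 15.96° = 6.0350 m.
Layer 3: sin θ = 1003·sin 9.1°/421 = 0.3768, θ = 22.14°; offset = 7.7·tan 22.14° = 3.1322 m.
Σ offsets = 12.0824 m.

12.08 m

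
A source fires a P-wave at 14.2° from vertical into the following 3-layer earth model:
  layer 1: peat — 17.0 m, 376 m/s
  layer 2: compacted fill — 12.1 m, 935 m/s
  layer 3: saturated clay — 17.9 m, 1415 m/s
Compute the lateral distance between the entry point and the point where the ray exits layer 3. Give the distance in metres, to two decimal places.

56.60 m

Apply Snell's law at each interface; in layer i the horizontal offset is hᵢ·tan θᵢ.
Layer 1: θ = 14.20°; offset = 17.0·tan 14.20° = 4.3017 m.
Layer 2: sin θ = 935·sin 14.2°/376 = 0.6100, θ = 37.59°; offset = 12.1·tan 37.59° = 9.3149 m.
Layer 3: sin θ = 1415·sin 14.2°/376 = 0.9232, θ = 67.39°; offset = 17.9·tan 67.39° = 42.9877 m.
Σ offsets = 56.6042 m.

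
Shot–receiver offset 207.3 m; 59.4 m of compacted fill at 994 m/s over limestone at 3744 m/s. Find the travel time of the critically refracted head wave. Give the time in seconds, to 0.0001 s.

0.1706 s

t = x/V₂ + 2h·√(V₂²−V₁²)/(V₁V₂).
√(V₂²−V₁²) = √(3744²−994²) = 3609.6 m/s; delay term = 2·59.4·3609.6/(994·3744) = 0.11523 s.
t = 207.3/3744 + 0.11523 = 0.17060 s.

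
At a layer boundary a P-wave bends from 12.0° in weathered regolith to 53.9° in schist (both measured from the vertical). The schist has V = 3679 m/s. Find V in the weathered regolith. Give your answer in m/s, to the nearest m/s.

Snell's law: sin 12.0°/V₁ = sin 53.9°/V₂.
V₁ = V₂·sin 12.0°/sin 53.9° = 3679 × 0.2573 = 946.68 m/s.

947 m/s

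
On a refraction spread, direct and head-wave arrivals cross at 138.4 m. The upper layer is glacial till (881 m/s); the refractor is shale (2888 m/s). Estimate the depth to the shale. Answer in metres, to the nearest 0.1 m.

x_cross = 2h·√((V₂+V₁)/(V₂−V₁)) → h = x_cross / (2·√((V₂+V₁)/(V₂−V₁))).
√((V₂+V₁)/(V₂−V₁)) = √((2888+881)/(2888−881)) = 1.3704.
h = 138.4 / (2·1.3704) = 50.50 m.

50.5 m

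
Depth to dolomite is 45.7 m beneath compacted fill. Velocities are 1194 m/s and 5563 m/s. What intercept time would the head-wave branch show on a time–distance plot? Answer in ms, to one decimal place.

74.8 ms

tᵢ = 2h·√(V₂²−V₁²)/(V₁V₂).
√(V₂²−V₁²) = √(5563²−1194²) = 5433.4 m/s.
tᵢ = 2·45.7·5433.4/(1194·5563) = 0.07477 s.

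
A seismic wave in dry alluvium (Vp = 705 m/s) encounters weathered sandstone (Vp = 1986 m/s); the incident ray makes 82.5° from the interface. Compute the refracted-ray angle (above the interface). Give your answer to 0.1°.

68.4°

Convert to the normal: θ₁ = 90° − 82.5° = 7.5°.
Snell's law: sin θ₂ = (V₂/V₁)·sin θ₁ = (1986/705)·sin 7.5° = 0.3677.
θ₂ = arcsin 0.3677 = 21.57° from the normal.
From the interface: 90° − 21.57° = 68.43°.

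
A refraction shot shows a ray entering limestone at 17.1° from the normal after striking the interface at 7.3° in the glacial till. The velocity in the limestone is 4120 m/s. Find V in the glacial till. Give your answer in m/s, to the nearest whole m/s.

1780 m/s

Snell's law: sin 7.3°/V₁ = sin 17.1°/V₂.
V₁ = V₂·sin 7.3°/sin 17.1° = 4120 × 0.4321 = 1780.39 m/s.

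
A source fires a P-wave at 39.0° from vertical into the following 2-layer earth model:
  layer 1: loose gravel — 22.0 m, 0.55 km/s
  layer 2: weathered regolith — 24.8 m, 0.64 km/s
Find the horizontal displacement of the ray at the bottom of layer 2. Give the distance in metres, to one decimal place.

p = sin θ₁/V₁ = sin 39.0°/0.55 = 1.1442e+00 s/km is conserved through the stack.
Layer 1: θ = 39.00°; offset = 22.0·tan 39.00° = 17.815 m.
Layer 2: sin θ = p·0.64 = 0.7323 → θ = 47.08°; offset = 24.8·tan 47.08° = 26.669 m.
Total horizontal offset = 44.484 m.

44.5 m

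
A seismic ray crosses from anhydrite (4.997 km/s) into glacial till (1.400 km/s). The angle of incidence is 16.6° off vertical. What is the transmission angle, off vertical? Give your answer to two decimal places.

Snell's law: sin θ₂ = (V₂/V₁)·sin θ₁ = (1.400/4.997)·sin 16.6° = 0.0800.
θ₂ = sin⁻¹(0.0800) = 4.59° (from vertical).

4.59°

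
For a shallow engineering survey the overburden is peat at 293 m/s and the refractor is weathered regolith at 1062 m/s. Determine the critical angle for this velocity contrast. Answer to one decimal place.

At critical incidence the refracted ray runs along the interface (θ₂ = 90°), so sin θ_c = V₁/V₂.
θ_c = arcsin(293/1062) = arcsin 0.2759 = 16.02°.

16.0°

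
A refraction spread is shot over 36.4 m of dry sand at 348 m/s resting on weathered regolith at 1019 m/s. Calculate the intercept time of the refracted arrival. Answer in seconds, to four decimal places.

θ_c = arcsin(V₁/V₂) = arcsin(348/1019) = 19.97°; cos θ_c = 0.9399.
tᵢ = 2h·cos θ_c / V₁ = 2·36.4·0.9399 / 348 = 0.19662 s.

0.1966 s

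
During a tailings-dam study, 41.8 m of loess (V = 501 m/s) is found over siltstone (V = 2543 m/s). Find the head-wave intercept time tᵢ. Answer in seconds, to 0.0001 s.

tᵢ = 2h·√(V₂²−V₁²)/(V₁V₂).
√(V₂²−V₁²) = √(2543²−501²) = 2493.2 m/s.
tᵢ = 2·41.8·2493.2/(501·2543) = 0.16360 s.

0.1636 s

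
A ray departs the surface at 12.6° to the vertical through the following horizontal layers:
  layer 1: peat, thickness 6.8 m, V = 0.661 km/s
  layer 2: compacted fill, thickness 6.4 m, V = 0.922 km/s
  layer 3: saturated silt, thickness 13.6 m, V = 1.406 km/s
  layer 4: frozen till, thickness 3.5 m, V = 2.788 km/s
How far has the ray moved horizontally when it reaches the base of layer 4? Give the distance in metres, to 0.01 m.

Apply Snell's law at each interface; in layer i the horizontal offset is hᵢ·tan θᵢ.
Layer 1: θ = 12.60°; offset = 6.8·tan 12.60° = 1.5200 m.
Layer 2: sin θ = 0.922·sin 12.6°/0.661 = 0.3043, θ = 17.71°; offset = 6.4·tan 17.71° = 2.0443 m.
Layer 3: sin θ = 1.406·sin 12.6°/0.661 = 0.4640, θ = 27.65°; offset = 13.6·tan 27.65° = 7.1238 m.
Layer 4: sin θ = 2.788·sin 12.6°/0.661 = 0.9201, θ = 66.94°; offset = 3.5·tan 66.94° = 8.2216 m.
Σ offsets = 18.9097 m.

18.91 m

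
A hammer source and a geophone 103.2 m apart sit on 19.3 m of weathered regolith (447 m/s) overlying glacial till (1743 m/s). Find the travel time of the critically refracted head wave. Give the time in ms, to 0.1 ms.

142.7 ms

θ_c = arcsin(V₁/V₂) = arcsin(447/1743) = 14.86°, cos θ_c = 0.9666.
Intercept time tᵢ = 2h cos θ_c / V₁ = 2·19.3·0.9666/447 = 0.08347 s.
t = x/V₂ + tᵢ = 103.2/1743 + 0.08347 = 0.14267 s.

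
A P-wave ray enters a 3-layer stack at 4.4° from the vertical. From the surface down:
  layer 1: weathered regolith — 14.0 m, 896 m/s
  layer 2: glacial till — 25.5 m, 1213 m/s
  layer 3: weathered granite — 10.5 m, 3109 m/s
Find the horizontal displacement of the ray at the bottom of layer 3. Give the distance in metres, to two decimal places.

6.64 m

p = sin θ₁/V₁ = sin 4.4°/896 = 8.5624e-05 s/m is conserved through the stack.
Layer 1: θ = 4.40°; offset = 14.0·tan 4.40° = 1.0772 m.
Layer 2: sin θ = p·1213 = 0.1039 → θ = 5.96°; offset = 25.5·tan 5.96° = 2.6629 m.
Layer 3: sin θ = p·3109 = 0.2662 → θ = 15.44°; offset = 10.5·tan 15.44° = 2.8998 m.
Total horizontal offset = 6.6399 m.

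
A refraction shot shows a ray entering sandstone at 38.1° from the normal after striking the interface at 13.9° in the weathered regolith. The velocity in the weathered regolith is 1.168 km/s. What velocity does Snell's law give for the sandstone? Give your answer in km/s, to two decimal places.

Snell's law: sin 13.9°/V₁ = sin 38.1°/V₂.
V₂ = V₁·sin 38.1°/sin 13.9° = 1.168 × 2.5685 = 3.00 km/s.

3.00 km/s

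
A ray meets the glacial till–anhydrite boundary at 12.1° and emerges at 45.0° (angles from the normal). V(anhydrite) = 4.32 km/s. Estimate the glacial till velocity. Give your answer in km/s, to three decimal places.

1.281 km/s

Snell's law: sin 12.1°/V₁ = sin 45.0°/V₂.
V₁ = V₂·sin 12.1°/sin 45.0° = 4.32 × 0.2964 = 1.281 km/s.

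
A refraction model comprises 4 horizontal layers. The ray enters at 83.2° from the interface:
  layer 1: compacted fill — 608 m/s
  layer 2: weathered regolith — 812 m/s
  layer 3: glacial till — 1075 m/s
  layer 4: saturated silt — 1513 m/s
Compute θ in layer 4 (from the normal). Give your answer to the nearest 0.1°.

From the normal: θ₁ = 90° − 83.2° = 6.8°.
Ray parameter p = sin 6.8° / 608 = 1.9474e-04 s/m.
sin θ_4 = p·V_4 = 1.9474e-04 × 1513 = 0.2946.
θ_4 = arcsin 0.2946 = 17.14°.

17.1°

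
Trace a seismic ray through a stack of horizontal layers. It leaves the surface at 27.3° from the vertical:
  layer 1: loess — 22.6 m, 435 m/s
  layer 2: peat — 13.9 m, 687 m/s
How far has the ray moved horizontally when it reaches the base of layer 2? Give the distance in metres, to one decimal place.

p = sin θ₁/V₁ = sin 27.3°/435 = 1.0544e-03 s/m is conserved through the stack.
Layer 1: θ = 27.30°; offset = 22.6·tan 27.30° = 11.665 m.
Layer 2: sin θ = p·687 = 0.7243 → θ = 46.41°; offset = 13.9·tan 46.41° = 14.604 m.
Summing the layer offsets gives 26.269 m.

26.3 m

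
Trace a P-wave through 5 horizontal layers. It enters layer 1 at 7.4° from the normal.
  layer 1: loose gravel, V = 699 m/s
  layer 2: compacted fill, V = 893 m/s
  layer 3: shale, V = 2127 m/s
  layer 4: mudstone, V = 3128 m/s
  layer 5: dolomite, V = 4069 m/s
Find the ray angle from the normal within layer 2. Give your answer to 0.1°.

9.5°

Ray parameter p = sin 7.4° / 699 = 1.8426e-04 s/m.
sin θ_2 = p·V_2 = 1.8426e-04 × 893 = 0.1645.
θ_2 = 9.47° from the vertical.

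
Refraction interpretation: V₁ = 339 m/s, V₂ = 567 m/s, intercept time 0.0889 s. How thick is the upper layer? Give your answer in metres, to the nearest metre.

19 m

θ_c = arcsin(339/567) = 36.72°; cos θ_c = 0.8016.
tᵢ = 2h cos θ_c/V₁ ⇒ h = tᵢ·V₁/(2 cos θ_c) = 0.0889·339/(2·0.8016) = 18.80 m.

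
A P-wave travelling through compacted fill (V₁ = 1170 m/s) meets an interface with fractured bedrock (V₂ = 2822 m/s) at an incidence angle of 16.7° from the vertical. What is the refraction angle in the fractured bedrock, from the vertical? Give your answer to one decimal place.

sin θ₁/V₁ = sin θ₂/V₂ ⇒ sin θ₂ = 2822·sin 16.7°/1170 = 2822·0.2874/1170 = 0.6931.
θ₂ = arcsin 0.6931 = 43.88° from the normal.

43.9°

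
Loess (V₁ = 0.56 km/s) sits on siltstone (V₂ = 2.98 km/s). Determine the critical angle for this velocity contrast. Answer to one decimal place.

10.8°

Critical incidence: sin θ_c = V₁/V₂ = 0.56/2.98 = 0.1879.
θ_c = arcsin 0.1879 = 10.83°.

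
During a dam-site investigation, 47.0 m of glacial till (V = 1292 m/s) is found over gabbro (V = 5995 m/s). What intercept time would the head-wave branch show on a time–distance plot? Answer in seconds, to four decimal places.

0.0710 s

tᵢ = 2h·√(V₂²−V₁²)/(V₁V₂).
√(V₂²−V₁²) = √(5995²−1292²) = 5854.1 m/s.
tᵢ = 2·47.0·5854.1/(1292·5995) = 0.07105 s.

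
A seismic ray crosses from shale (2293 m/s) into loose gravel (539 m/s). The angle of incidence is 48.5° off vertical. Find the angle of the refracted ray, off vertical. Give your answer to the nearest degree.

Snell's law: sin θ₂ = (V₂/V₁)·sin θ₁ = (539/2293)·sin 48.5° = 0.1761.
θ₂ = arcsin 0.1761 = 10.14° from the normal.

10°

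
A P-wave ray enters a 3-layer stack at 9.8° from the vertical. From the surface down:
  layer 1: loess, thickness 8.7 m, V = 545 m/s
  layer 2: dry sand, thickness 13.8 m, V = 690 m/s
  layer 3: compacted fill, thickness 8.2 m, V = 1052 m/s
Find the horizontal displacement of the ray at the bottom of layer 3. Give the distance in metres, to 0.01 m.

p = sin θ₁/V₁ = sin 9.8°/545 = 3.1231e-04 s/m is conserved through the stack.
Layer 1: θ = 9.80°; offset = 8.7·tan 9.80° = 1.5028 m.
Layer 2: sin θ = p·690 = 0.2155 → θ = 12.44°; offset = 13.8·tan 12.44° = 3.0454 m.
Layer 3: sin θ = p·1052 = 0.3286 → θ = 19.18°; offset = 8.2·tan 19.18° = 2.8525 m.
Total horizontal offset = 7.4006 m.

7.40 m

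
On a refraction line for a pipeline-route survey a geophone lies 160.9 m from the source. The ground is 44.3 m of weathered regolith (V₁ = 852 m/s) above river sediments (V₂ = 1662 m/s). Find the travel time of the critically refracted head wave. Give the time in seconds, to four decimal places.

0.1861 s

θ_c = arcsin(V₁/V₂) = arcsin(852/1662) = 30.84°, cos θ_c = 0.8586.
Intercept time tᵢ = 2h cos θ_c / V₁ = 2·44.3·0.8586/852 = 0.08929 s.
t = x/V₂ + tᵢ = 160.9/1662 + 0.08929 = 0.18610 s.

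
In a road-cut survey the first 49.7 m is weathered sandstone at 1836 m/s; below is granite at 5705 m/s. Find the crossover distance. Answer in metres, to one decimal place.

138.8 m

x_cross = 2h·√((V₂+V₁)/(V₂−V₁)).
(V₂+V₁)/(V₂−V₁) = (5705+1836)/(5705−1836) = 1.9491; √ = 1.3961.
x_cross = 2·49.7·1.3961 = 138.77 m.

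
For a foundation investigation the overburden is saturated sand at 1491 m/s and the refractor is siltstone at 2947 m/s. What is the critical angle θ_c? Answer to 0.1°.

30.4°

At critical incidence the refracted ray runs along the interface (θ₂ = 90°), so sin θ_c = V₁/V₂.
θ_c = arcsin(1491/2947) = arcsin 0.5059 = 30.39°.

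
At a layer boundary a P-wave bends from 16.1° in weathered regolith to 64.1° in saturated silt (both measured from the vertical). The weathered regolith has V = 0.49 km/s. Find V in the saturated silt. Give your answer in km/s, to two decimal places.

sin 16.1° = 0.2773; sin 64.1° = 0.8996.
V₂ = V₁·(sin θ₂/sin θ₁) = 0.49·(0.8996/0.2773) = 1.59 km/s.

1.59 km/s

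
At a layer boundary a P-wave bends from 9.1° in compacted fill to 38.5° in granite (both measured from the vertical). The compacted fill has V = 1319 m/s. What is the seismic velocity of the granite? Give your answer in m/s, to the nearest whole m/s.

sin 9.1° = 0.1582; sin 38.5° = 0.6225.
V₂ = V₁·(sin θ₂/sin θ₁) = 1319·(0.6225/0.1582) = 5191.62 m/s.

5192 m/s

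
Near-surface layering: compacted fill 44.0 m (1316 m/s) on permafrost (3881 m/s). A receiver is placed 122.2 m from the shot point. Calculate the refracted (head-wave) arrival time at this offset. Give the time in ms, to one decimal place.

θ_c = arcsin(V₁/V₂) = arcsin(1316/3881) = 19.82°, cos θ_c = 0.9408.
Intercept time tᵢ = 2h cos θ_c / V₁ = 2·44.0·0.9408/1316 = 0.06291 s.
t = x/V₂ + tᵢ = 122.2/3881 + 0.06291 = 0.09439 s.

94.4 ms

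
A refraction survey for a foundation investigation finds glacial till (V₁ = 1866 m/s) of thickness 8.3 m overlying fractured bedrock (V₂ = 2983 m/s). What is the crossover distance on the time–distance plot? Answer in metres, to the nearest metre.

x_cross = 2h·√((V₂+V₁)/(V₂−V₁)).
(V₂+V₁)/(V₂−V₁) = (2983+1866)/(2983−1866) = 4.3411; √ = 2.0835.
x_cross = 2·8.3·2.0835 = 34.59 m.

35 m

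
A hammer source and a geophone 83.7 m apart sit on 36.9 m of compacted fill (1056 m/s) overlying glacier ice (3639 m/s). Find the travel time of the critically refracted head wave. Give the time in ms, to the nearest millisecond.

90 ms

θ_c = arcsin(V₁/V₂) = arcsin(1056/3639) = 16.87°, cos θ_c = 0.9570.
Intercept time tᵢ = 2h cos θ_c / V₁ = 2·36.9·0.9570/1056 = 0.06688 s.
t = x/V₂ + tᵢ = 83.7/3639 + 0.06688 = 0.08988 s.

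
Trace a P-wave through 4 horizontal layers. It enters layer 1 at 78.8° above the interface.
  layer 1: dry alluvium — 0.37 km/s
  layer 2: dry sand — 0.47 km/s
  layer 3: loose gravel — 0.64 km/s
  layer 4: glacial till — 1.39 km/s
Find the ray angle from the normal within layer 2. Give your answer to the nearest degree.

14°

From the normal: θ₁ = 90° − 78.8° = 11.2°.
Ray parameter p = sin 11.2° / 0.37 = 5.2496e-01 s/km.
sin θ_2 = p·V_2 = 5.2496e-01 × 0.47 = 0.2467.
θ_2 = arcsin 0.2467 = 14.28°.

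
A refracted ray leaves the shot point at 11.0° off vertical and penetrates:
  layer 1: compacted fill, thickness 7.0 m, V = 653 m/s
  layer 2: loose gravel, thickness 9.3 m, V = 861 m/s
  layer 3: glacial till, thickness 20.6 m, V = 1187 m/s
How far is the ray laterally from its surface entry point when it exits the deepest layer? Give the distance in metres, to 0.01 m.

Apply Snell's law at each interface; in layer i the horizontal offset is hᵢ·tan θᵢ.
Layer 1: θ = 11.00°; offset = 7.0·tan 11.00° = 1.3607 m.
Layer 2: sin θ = 861·sin 11.0°/653 = 0.2516, θ = 14.57°; offset = 9.3·tan 14.57° = 2.4175 m.
Layer 3: sin θ = 1187·sin 11.0°/653 = 0.3468, θ = 20.29°; offset = 20.6·tan 20.29° = 7.6179 m.
Summing the layer offsets gives 11.3961 m.

11.40 m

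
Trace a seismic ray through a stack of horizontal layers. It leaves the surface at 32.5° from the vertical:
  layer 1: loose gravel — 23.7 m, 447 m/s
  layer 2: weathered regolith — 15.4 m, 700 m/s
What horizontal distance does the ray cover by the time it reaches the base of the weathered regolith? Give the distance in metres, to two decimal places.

39.08 m

Ray parameter p = sin 32.5° / 447 m/s = 1.2020e-03 s/m.
Layer 1: θ = 32.50°; offset = 23.7·tan 32.50° = 15.0986 m.
Layer 2: sin θ = p·700 = 0.8414 → θ = 57.29°; offset = 15.4·tan 57.29° = 23.9780 m.
Summing the layer offsets gives 39.0766 m.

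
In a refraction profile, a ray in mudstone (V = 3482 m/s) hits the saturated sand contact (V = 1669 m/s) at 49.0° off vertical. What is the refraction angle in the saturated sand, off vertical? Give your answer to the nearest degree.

sin θ₁/V₁ = sin θ₂/V₂ ⇒ sin θ₂ = 1669·sin 49.0°/3482 = 1669·0.7547/3482 = 0.3617.
θ₂ = sin⁻¹(0.3617) = 21.21° (from vertical).

21°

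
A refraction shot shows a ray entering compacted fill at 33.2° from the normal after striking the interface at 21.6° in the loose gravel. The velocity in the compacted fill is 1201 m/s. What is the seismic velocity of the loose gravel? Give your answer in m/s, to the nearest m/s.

Snell's law: sin 21.6°/V₁ = sin 33.2°/V₂.
V₁ = V₂·sin 21.6°/sin 33.2° = 1201 × 0.6723 = 807.43 m/s.

807 m/s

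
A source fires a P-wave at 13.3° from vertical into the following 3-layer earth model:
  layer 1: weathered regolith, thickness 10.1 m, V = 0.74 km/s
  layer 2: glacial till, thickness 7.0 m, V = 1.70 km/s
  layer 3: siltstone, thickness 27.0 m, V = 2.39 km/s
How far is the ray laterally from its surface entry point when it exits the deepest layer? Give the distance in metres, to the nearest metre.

Ray parameter p = sin 13.3° / 0.74 km/s = 3.1088e-01 s/km.
Layer 1: θ = 13.30°; offset = 10.1·tan 13.30° = 2.388 m.
Layer 2: sin θ = p·1.70 = 0.5285 → θ = 31.90°; offset = 7.0·tan 31.90° = 4.358 m.
Layer 3: sin θ = p·2.39 = 0.7430 → θ = 47.99°; offset = 27.0·tan 47.99° = 29.973 m.
Summing the layer offsets gives 36.719 m.

37 m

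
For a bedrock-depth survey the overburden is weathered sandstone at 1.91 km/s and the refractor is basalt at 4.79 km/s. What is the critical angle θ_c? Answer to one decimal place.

23.5°

Critical incidence: sin θ_c = V₁/V₂ = 1.91/4.79 = 0.3987.
θ_c = arcsin 0.3987 = 23.50°.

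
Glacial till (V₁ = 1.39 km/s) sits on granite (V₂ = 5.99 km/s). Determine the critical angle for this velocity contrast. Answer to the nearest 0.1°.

At critical incidence the refracted ray runs along the interface (θ₂ = 90°), so sin θ_c = V₁/V₂.
θ_c = arcsin(1.39/5.99) = arcsin 0.2321 = 13.42°.

13.4°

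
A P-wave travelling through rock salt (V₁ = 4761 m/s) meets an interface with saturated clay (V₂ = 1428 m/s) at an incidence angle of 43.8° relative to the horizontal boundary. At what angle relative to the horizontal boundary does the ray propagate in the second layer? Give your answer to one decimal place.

Convert to the normal: θ₁ = 90° − 43.8° = 46.2°.
Snell's law: sin θ₂ = (V₂/V₁)·sin θ₁ = (1428/4761)·sin 46.2° = 0.2165.
θ₂ = arcsin 0.2165 = 12.50° from the normal.
From the interface: 90° − 12.50° = 77.50°.

77.5°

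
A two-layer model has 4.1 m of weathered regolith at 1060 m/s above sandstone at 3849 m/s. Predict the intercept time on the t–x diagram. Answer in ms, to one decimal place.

7.4 ms

tᵢ = 2h·√(V₂²−V₁²)/(V₁V₂).
√(V₂²−V₁²) = √(3849²−1060²) = 3700.2 m/s.
tᵢ = 2·4.1·3700.2/(1060·3849) = 0.00744 s.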